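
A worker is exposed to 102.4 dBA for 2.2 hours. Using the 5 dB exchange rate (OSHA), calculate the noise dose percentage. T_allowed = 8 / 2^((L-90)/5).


Given values:
  L = 102.4 dBA, T = 2.2 hours
Formula: T_allowed = 8 / 2^((L - 90) / 5)
Compute exponent: (102.4 - 90) / 5 = 2.48
Compute 2^(2.48) = 5.578975
T_allowed = 8 / 5.578975 = 1.433955 hours
Dose = (T / T_allowed) * 100
Dose = (2.2 / 1.433955) * 100 = 153.42

153.42 %


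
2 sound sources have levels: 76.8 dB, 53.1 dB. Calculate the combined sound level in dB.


Formula: L_total = 10 * log10( sum(10^(Li/10)) )
  Source 1: 10^(76.8/10) = 47863009.2323
  Source 2: 10^(53.1/10) = 204173.7945
Sum of linear values = 48067183.0268
L_total = 10 * log10(48067183.0268) = 76.82

76.82 dB


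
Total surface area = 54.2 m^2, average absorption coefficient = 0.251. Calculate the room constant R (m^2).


Given values:
  S = 54.2 m^2, alpha = 0.251
Formula: R = S * alpha / (1 - alpha)
Numerator: 54.2 * 0.251 = 13.6042
Denominator: 1 - 0.251 = 0.749
R = 13.6042 / 0.749 = 18.16

18.16 m^2


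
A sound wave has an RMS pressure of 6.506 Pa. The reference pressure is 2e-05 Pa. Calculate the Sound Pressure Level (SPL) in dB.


Given values:
  p = 6.506 Pa
  p_ref = 2e-05 Pa
Formula: SPL = 20 * log10(p / p_ref)
Compute ratio: p / p_ref = 6.506 / 2e-05 = 325300
Compute log10: log10(325300) = 5.512284
Multiply: SPL = 20 * 5.512284 = 110.25

110.25 dB


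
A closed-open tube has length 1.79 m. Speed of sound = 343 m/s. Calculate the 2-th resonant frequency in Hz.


Given values:
  Tube type: closed-open, L = 1.79 m, c = 343 m/s, n = 2
Formula: f_n = (2n - 1) * c / (4 * L)
Compute 2n - 1 = 2*2 - 1 = 3
Compute 4 * L = 4 * 1.79 = 7.16
f = 3 * 343 / 7.16
f = 143.72

143.72 Hz


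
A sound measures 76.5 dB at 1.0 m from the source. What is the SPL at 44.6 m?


Given values:
  SPL1 = 76.5 dB, r1 = 1.0 m, r2 = 44.6 m
Formula: SPL2 = SPL1 - 20 * log10(r2 / r1)
Compute ratio: r2 / r1 = 44.6 / 1.0 = 44.6
Compute log10: log10(44.6) = 1.649335
Compute drop: 20 * 1.649335 = 32.9867
SPL2 = 76.5 - 32.9867 = 43.51

43.51 dB


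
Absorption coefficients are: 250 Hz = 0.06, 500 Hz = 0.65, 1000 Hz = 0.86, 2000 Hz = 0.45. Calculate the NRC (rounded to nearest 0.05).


Given values:
  a_250 = 0.06, a_500 = 0.65
  a_1000 = 0.86, a_2000 = 0.45
Formula: NRC = (a250 + a500 + a1000 + a2000) / 4
Sum = 0.06 + 0.65 + 0.86 + 0.45 = 2.02
NRC = 2.02 / 4 = 0.505
Rounded to nearest 0.05: 0.5

0.5


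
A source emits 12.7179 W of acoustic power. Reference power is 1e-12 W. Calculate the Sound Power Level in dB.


Given values:
  W = 12.7179 W
  W_ref = 1e-12 W
Formula: SWL = 10 * log10(W / W_ref)
Compute ratio: W / W_ref = 12717900000000
Compute log10: log10(12717900000000) = 13.104415
Multiply: SWL = 10 * 13.104415 = 131.04

131.04 dB


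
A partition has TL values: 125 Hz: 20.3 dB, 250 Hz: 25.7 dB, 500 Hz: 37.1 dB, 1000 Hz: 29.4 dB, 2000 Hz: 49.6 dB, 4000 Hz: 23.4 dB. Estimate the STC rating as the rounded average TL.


Given TL values at each frequency:
  125 Hz: 20.3 dB
  250 Hz: 25.7 dB
  500 Hz: 37.1 dB
  1000 Hz: 29.4 dB
  2000 Hz: 49.6 dB
  4000 Hz: 23.4 dB
Formula: STC ~ round(average of TL values)
Sum = 20.3 + 25.7 + 37.1 + 29.4 + 49.6 + 23.4 = 185.5
Average = 185.5 / 6 = 30.92
Rounded: 31

31


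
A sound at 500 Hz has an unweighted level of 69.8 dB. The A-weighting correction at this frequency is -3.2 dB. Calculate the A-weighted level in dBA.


Given values:
  SPL = 69.8 dB
  A-weighting at 500 Hz = -3.2 dB
Formula: L_A = SPL + A_weight
L_A = 69.8 + (-3.2)
L_A = 66.6

66.6 dBA


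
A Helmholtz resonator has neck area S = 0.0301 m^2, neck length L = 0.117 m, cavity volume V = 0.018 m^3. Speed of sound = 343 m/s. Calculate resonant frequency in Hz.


Given values:
  S = 0.0301 m^2, L = 0.117 m, V = 0.018 m^3, c = 343 m/s
Formula: f = (c / (2*pi)) * sqrt(S / (V * L))
Compute V * L = 0.018 * 0.117 = 0.002106
Compute S / (V * L) = 0.0301 / 0.002106 = 14.2925
Compute sqrt(14.2925) = 3.780542
Compute c / (2*pi) = 343 / 6.283185 = 54.590148
f = 54.590148 * 3.780542 = 206.38

206.38 Hz


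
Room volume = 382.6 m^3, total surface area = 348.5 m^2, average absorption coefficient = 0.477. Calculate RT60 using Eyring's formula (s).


Given values:
  V = 382.6 m^3, S = 348.5 m^2, alpha = 0.477
Formula: RT60 = 0.161 * V / (-S * ln(1 - alpha))
Compute ln(1 - 0.477) = ln(0.523) = -0.648174
Denominator: -348.5 * -0.648174 = 225.8886
Numerator: 0.161 * 382.6 = 61.5986
RT60 = 61.5986 / 225.8886 = 0.273

0.273 s


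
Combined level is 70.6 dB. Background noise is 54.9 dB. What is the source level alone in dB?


Given values:
  L_total = 70.6 dB, L_bg = 54.9 dB
Formula: L_source = 10 * log10(10^(L_total/10) - 10^(L_bg/10))
Convert to linear:
  10^(70.6/10) = 11481536.215
  10^(54.9/10) = 309029.5433
Difference: 11481536.215 - 309029.5433 = 11172506.6717
L_source = 10 * log10(11172506.6717) = 70.48

70.48 dB


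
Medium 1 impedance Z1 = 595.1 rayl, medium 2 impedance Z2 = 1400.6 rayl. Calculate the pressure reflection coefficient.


Given values:
  Z1 = 595.1 rayl, Z2 = 1400.6 rayl
Formula: R = (Z2 - Z1) / (Z2 + Z1)
Numerator: Z2 - Z1 = 1400.6 - 595.1 = 805.5
Denominator: Z2 + Z1 = 1400.6 + 595.1 = 1995.7
R = 805.5 / 1995.7 = 0.4036

0.4036


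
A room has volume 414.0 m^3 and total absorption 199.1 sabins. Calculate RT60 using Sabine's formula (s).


Given values:
  V = 414.0 m^3
  A = 199.1 sabins
Formula: RT60 = 0.161 * V / A
Numerator: 0.161 * 414.0 = 66.654
RT60 = 66.654 / 199.1 = 0.335

0.335 s


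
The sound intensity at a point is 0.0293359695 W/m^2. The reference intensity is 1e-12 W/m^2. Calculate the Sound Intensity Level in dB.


Given values:
  I = 0.0293359695 W/m^2
  I_ref = 1e-12 W/m^2
Formula: SIL = 10 * log10(I / I_ref)
Compute ratio: I / I_ref = 29335969500
Compute log10: log10(29335969500) = 10.4674
Multiply: SIL = 10 * 10.4674 = 104.67

104.67 dB


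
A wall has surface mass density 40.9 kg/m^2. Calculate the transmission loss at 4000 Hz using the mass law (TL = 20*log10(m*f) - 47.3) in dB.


Given values:
  m = 40.9 kg/m^2, f = 4000 Hz
Formula: TL = 20 * log10(m * f) - 47.3
Compute m * f = 40.9 * 4000 = 163600.0
Compute log10(163600.0) = 5.213783
Compute 20 * 5.213783 = 104.2757
TL = 104.2757 - 47.3 = 56.98

56.98 dB


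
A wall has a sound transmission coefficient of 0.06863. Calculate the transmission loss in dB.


Given values:
  tau = 0.06863
Formula: TL = 10 * log10(1 / tau)
Compute 1 / tau = 1 / 0.06863 = 14.5709
Compute log10(14.5709) = 1.163486
TL = 10 * 1.163486 = 11.63

11.63 dB


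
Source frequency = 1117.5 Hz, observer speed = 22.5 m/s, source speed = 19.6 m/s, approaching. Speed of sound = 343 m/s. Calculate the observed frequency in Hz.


Given values:
  f_s = 1117.5 Hz, v_o = 22.5 m/s, v_s = 19.6 m/s
  Direction: approaching
Formula: f_o = f_s * (c + v_o) / (c - v_s)
Numerator: c + v_o = 343 + 22.5 = 365.5
Denominator: c - v_s = 343 - 19.6 = 323.4
f_o = 1117.5 * 365.5 / 323.4 = 1262.98

1262.98 Hz


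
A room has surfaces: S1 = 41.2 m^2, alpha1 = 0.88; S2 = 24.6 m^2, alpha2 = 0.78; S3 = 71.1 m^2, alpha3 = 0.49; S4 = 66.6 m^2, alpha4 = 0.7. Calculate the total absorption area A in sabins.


Given surfaces:
  Surface 1: 41.2 * 0.88 = 36.256
  Surface 2: 24.6 * 0.78 = 19.188
  Surface 3: 71.1 * 0.49 = 34.839
  Surface 4: 66.6 * 0.7 = 46.62
Formula: A = sum(Si * alpha_i)
A = 36.256 + 19.188 + 34.839 + 46.62
A = 136.9

136.9 sabins


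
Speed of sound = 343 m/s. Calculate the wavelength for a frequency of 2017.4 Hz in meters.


Given values:
  c = 343 m/s, f = 2017.4 Hz
Formula: lambda = c / f
lambda = 343 / 2017.4
lambda = 0.17

0.17 m


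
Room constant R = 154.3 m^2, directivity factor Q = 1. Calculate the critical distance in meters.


Given values:
  R = 154.3 m^2, Q = 1
Formula: d_c = 0.141 * sqrt(Q * R)
Compute Q * R = 1 * 154.3 = 154.3
Compute sqrt(154.3) = 12.4218
d_c = 0.141 * 12.4218 = 1.751

1.751 m


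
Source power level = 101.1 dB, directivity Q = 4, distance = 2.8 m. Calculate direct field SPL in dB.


Given values:
  Lw = 101.1 dB, Q = 4, r = 2.8 m
Formula: SPL = Lw + 10 * log10(Q / (4 * pi * r^2))
Compute 4 * pi * r^2 = 4 * pi * 2.8^2 = 98.5203
Compute Q / denom = 4 / 98.5203 = 0.04060077
Compute 10 * log10(0.04060077) = -13.9147
SPL = 101.1 + (-13.9147) = 87.19

87.19 dB


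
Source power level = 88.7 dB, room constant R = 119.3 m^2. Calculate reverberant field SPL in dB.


Given values:
  Lw = 88.7 dB, R = 119.3 m^2
Formula: SPL = Lw + 10 * log10(4 / R)
Compute 4 / R = 4 / 119.3 = 0.033529
Compute 10 * log10(0.033529) = -14.7458
SPL = 88.7 + (-14.7458) = 73.95

73.95 dB


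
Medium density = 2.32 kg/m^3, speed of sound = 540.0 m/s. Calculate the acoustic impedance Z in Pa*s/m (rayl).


Given values:
  rho = 2.32 kg/m^3
  c = 540.0 m/s
Formula: Z = rho * c
Z = 2.32 * 540.0
Z = 1252.8

1252.8 rayl


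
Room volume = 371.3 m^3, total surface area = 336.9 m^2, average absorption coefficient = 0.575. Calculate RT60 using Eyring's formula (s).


Given values:
  V = 371.3 m^3, S = 336.9 m^2, alpha = 0.575
Formula: RT60 = 0.161 * V / (-S * ln(1 - alpha))
Compute ln(1 - 0.575) = ln(0.425) = -0.855666
Denominator: -336.9 * -0.855666 = 288.2739
Numerator: 0.161 * 371.3 = 59.7793
RT60 = 59.7793 / 288.2739 = 0.207

0.207 s


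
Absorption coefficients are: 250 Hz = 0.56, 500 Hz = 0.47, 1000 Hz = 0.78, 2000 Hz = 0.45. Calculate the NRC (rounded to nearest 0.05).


Given values:
  a_250 = 0.56, a_500 = 0.47
  a_1000 = 0.78, a_2000 = 0.45
Formula: NRC = (a250 + a500 + a1000 + a2000) / 4
Sum = 0.56 + 0.47 + 0.78 + 0.45 = 2.26
NRC = 2.26 / 4 = 0.565
Rounded to nearest 0.05: 0.55

0.55


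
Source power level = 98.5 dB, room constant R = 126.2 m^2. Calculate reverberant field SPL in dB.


Given values:
  Lw = 98.5 dB, R = 126.2 m^2
Formula: SPL = Lw + 10 * log10(4 / R)
Compute 4 / R = 4 / 126.2 = 0.031696
Compute 10 * log10(0.031696) = -14.99
SPL = 98.5 + (-14.99) = 83.51

83.51 dB


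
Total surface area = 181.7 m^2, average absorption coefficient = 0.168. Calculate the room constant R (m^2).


Given values:
  S = 181.7 m^2, alpha = 0.168
Formula: R = S * alpha / (1 - alpha)
Numerator: 181.7 * 0.168 = 30.5256
Denominator: 1 - 0.168 = 0.832
R = 30.5256 / 0.832 = 36.69

36.69 m^2


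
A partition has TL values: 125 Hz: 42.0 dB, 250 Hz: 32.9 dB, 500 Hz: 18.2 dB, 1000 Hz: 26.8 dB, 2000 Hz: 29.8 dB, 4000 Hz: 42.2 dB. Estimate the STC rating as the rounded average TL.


Given TL values at each frequency:
  125 Hz: 42.0 dB
  250 Hz: 32.9 dB
  500 Hz: 18.2 dB
  1000 Hz: 26.8 dB
  2000 Hz: 29.8 dB
  4000 Hz: 42.2 dB
Formula: STC ~ round(average of TL values)
Sum = 42.0 + 32.9 + 18.2 + 26.8 + 29.8 + 42.2 = 191.9
Average = 191.9 / 6 = 31.98
Rounded: 32

32


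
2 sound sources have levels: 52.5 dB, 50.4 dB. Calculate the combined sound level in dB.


Formula: L_total = 10 * log10( sum(10^(Li/10)) )
  Source 1: 10^(52.5/10) = 177827.941
  Source 2: 10^(50.4/10) = 109647.8196
Sum of linear values = 287475.7606
L_total = 10 * log10(287475.7606) = 54.59

54.59 dB


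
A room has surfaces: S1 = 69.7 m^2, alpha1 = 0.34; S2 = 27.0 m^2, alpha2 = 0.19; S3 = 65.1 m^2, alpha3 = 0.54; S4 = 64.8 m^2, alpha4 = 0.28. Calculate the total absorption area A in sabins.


Given surfaces:
  Surface 1: 69.7 * 0.34 = 23.698
  Surface 2: 27.0 * 0.19 = 5.13
  Surface 3: 65.1 * 0.54 = 35.154
  Surface 4: 64.8 * 0.28 = 18.144
Formula: A = sum(Si * alpha_i)
A = 23.698 + 5.13 + 35.154 + 18.144
A = 82.13

82.13 sabins


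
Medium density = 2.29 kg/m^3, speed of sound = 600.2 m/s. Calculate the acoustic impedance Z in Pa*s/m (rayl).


Given values:
  rho = 2.29 kg/m^3
  c = 600.2 m/s
Formula: Z = rho * c
Z = 2.29 * 600.2
Z = 1374.46

1374.46 rayl


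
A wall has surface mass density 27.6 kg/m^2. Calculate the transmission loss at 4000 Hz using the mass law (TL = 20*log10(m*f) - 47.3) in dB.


Given values:
  m = 27.6 kg/m^2, f = 4000 Hz
Formula: TL = 20 * log10(m * f) - 47.3
Compute m * f = 27.6 * 4000 = 110400.0
Compute log10(110400.0) = 5.042969
Compute 20 * 5.042969 = 100.8594
TL = 100.8594 - 47.3 = 53.56

53.56 dB


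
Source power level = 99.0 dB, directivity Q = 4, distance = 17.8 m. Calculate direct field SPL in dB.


Given values:
  Lw = 99.0 dB, Q = 4, r = 17.8 m
Formula: SPL = Lw + 10 * log10(Q / (4 * pi * r^2))
Compute 4 * pi * r^2 = 4 * pi * 17.8^2 = 3981.5289
Compute Q / denom = 4 / 3981.5289 = 0.00100464
Compute 10 * log10(0.00100464) = -29.9799
SPL = 99.0 + (-29.9799) = 69.02

69.02 dB


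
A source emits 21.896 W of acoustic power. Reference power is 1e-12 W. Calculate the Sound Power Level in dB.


Given values:
  W = 21.896 W
  W_ref = 1e-12 W
Formula: SWL = 10 * log10(W / W_ref)
Compute ratio: W / W_ref = 21896000000000
Compute log10: log10(21896000000000) = 13.340365
Multiply: SWL = 10 * 13.340365 = 133.4

133.4 dB


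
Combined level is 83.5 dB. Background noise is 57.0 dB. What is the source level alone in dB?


Given values:
  L_total = 83.5 dB, L_bg = 57.0 dB
Formula: L_source = 10 * log10(10^(L_total/10) - 10^(L_bg/10))
Convert to linear:
  10^(83.5/10) = 223872113.8568
  10^(57.0/10) = 501187.2336
Difference: 223872113.8568 - 501187.2336 = 223370926.6232
L_source = 10 * log10(223370926.6232) = 83.49

83.49 dB


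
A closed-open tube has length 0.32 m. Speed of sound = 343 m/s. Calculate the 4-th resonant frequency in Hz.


Given values:
  Tube type: closed-open, L = 0.32 m, c = 343 m/s, n = 4
Formula: f_n = (2n - 1) * c / (4 * L)
Compute 2n - 1 = 2*4 - 1 = 7
Compute 4 * L = 4 * 0.32 = 1.28
f = 7 * 343 / 1.28
f = 1875.78

1875.78 Hz


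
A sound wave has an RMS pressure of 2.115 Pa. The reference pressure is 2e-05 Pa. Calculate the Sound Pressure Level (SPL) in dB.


Given values:
  p = 2.115 Pa
  p_ref = 2e-05 Pa
Formula: SPL = 20 * log10(p / p_ref)
Compute ratio: p / p_ref = 2.115 / 2e-05 = 105750
Compute log10: log10(105750) = 5.02428
Multiply: SPL = 20 * 5.02428 = 100.49

100.49 dB


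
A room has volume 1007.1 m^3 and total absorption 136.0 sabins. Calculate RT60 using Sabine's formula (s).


Given values:
  V = 1007.1 m^3
  A = 136.0 sabins
Formula: RT60 = 0.161 * V / A
Numerator: 0.161 * 1007.1 = 162.1431
RT60 = 162.1431 / 136.0 = 1.192

1.192 s


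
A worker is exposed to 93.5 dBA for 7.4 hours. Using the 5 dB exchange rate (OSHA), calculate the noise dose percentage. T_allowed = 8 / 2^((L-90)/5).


Given values:
  L = 93.5 dBA, T = 7.4 hours
Formula: T_allowed = 8 / 2^((L - 90) / 5)
Compute exponent: (93.5 - 90) / 5 = 0.7
Compute 2^(0.7) = 1.624505
T_allowed = 8 / 1.624505 = 4.924577 hours
Dose = (T / T_allowed) * 100
Dose = (7.4 / 4.924577) * 100 = 150.27

150.27 %


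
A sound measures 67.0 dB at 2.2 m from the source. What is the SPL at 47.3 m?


Given values:
  SPL1 = 67.0 dB, r1 = 2.2 m, r2 = 47.3 m
Formula: SPL2 = SPL1 - 20 * log10(r2 / r1)
Compute ratio: r2 / r1 = 47.3 / 2.2 = 21.5
Compute log10: log10(21.5) = 1.332438
Compute drop: 20 * 1.332438 = 26.6488
SPL2 = 67.0 - 26.6488 = 40.35

40.35 dB


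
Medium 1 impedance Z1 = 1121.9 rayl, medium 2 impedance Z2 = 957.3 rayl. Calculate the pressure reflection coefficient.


Given values:
  Z1 = 1121.9 rayl, Z2 = 957.3 rayl
Formula: R = (Z2 - Z1) / (Z2 + Z1)
Numerator: Z2 - Z1 = 957.3 - 1121.9 = -164.6
Denominator: Z2 + Z1 = 957.3 + 1121.9 = 2079.2
R = -164.6 / 2079.2 = -0.0792

-0.0792


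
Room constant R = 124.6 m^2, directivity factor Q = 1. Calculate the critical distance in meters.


Given values:
  R = 124.6 m^2, Q = 1
Formula: d_c = 0.141 * sqrt(Q * R)
Compute Q * R = 1 * 124.6 = 124.6
Compute sqrt(124.6) = 11.1624
d_c = 0.141 * 11.1624 = 1.574

1.574 m


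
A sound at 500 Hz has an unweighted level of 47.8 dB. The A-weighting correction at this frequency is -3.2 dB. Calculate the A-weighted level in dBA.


Given values:
  SPL = 47.8 dB
  A-weighting at 500 Hz = -3.2 dB
Formula: L_A = SPL + A_weight
L_A = 47.8 + (-3.2)
L_A = 44.6

44.6 dBA


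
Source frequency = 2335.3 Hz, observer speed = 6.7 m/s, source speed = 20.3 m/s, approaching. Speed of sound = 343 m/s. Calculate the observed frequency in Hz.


Given values:
  f_s = 2335.3 Hz, v_o = 6.7 m/s, v_s = 20.3 m/s
  Direction: approaching
Formula: f_o = f_s * (c + v_o) / (c - v_s)
Numerator: c + v_o = 343 + 6.7 = 349.7
Denominator: c - v_s = 343 - 20.3 = 322.7
f_o = 2335.3 * 349.7 / 322.7 = 2530.69

2530.69 Hz


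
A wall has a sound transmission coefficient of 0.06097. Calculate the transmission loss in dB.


Given values:
  tau = 0.06097
Formula: TL = 10 * log10(1 / tau)
Compute 1 / tau = 1 / 0.06097 = 16.4015
Compute log10(16.4015) = 1.214884
TL = 10 * 1.214884 = 12.15

12.15 dB


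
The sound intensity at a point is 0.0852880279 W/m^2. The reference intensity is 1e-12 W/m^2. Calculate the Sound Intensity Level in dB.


Given values:
  I = 0.0852880279 W/m^2
  I_ref = 1e-12 W/m^2
Formula: SIL = 10 * log10(I / I_ref)
Compute ratio: I / I_ref = 85288027900
Compute log10: log10(85288027900) = 10.930888
Multiply: SIL = 10 * 10.930888 = 109.31

109.31 dB


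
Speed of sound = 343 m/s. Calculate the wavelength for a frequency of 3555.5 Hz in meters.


Given values:
  c = 343 m/s, f = 3555.5 Hz
Formula: lambda = c / f
lambda = 343 / 3555.5
lambda = 0.0965

0.0965 m


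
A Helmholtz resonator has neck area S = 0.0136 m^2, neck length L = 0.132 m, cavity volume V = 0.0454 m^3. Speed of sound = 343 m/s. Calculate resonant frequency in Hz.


Given values:
  S = 0.0136 m^2, L = 0.132 m, V = 0.0454 m^3, c = 343 m/s
Formula: f = (c / (2*pi)) * sqrt(S / (V * L))
Compute V * L = 0.0454 * 0.132 = 0.0059928
Compute S / (V * L) = 0.0136 / 0.0059928 = 2.2694
Compute sqrt(2.2694) = 1.506453
Compute c / (2*pi) = 343 / 6.283185 = 54.590148
f = 54.590148 * 1.506453 = 82.24

82.24 Hz


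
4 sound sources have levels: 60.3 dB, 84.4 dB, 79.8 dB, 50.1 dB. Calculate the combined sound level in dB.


Formula: L_total = 10 * log10( sum(10^(Li/10)) )
  Source 1: 10^(60.3/10) = 1071519.3052
  Source 2: 10^(84.4/10) = 275422870.3338
  Source 3: 10^(79.8/10) = 95499258.6021
  Source 4: 10^(50.1/10) = 102329.2992
Sum of linear values = 372095977.5403
L_total = 10 * log10(372095977.5403) = 85.71

85.71 dB


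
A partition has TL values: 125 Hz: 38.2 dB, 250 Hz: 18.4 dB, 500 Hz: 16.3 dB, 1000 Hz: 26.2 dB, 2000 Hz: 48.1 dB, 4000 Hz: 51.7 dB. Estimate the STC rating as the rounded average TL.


Given TL values at each frequency:
  125 Hz: 38.2 dB
  250 Hz: 18.4 dB
  500 Hz: 16.3 dB
  1000 Hz: 26.2 dB
  2000 Hz: 48.1 dB
  4000 Hz: 51.7 dB
Formula: STC ~ round(average of TL values)
Sum = 38.2 + 18.4 + 16.3 + 26.2 + 48.1 + 51.7 = 198.9
Average = 198.9 / 6 = 33.15
Rounded: 33

33


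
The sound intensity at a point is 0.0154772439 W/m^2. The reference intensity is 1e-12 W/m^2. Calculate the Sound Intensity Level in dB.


Given values:
  I = 0.0154772439 W/m^2
  I_ref = 1e-12 W/m^2
Formula: SIL = 10 * log10(I / I_ref)
Compute ratio: I / I_ref = 15477243900
Compute log10: log10(15477243900) = 10.189694
Multiply: SIL = 10 * 10.189694 = 101.9

101.9 dB


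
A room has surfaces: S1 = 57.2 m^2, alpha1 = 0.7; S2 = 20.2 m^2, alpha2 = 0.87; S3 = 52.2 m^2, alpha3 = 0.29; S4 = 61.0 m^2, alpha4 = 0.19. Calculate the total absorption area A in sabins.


Given surfaces:
  Surface 1: 57.2 * 0.7 = 40.04
  Surface 2: 20.2 * 0.87 = 17.574
  Surface 3: 52.2 * 0.29 = 15.138
  Surface 4: 61.0 * 0.19 = 11.59
Formula: A = sum(Si * alpha_i)
A = 40.04 + 17.574 + 15.138 + 11.59
A = 84.34

84.34 sabins


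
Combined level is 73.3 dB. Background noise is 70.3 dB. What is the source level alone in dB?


Given values:
  L_total = 73.3 dB, L_bg = 70.3 dB
Formula: L_source = 10 * log10(10^(L_total/10) - 10^(L_bg/10))
Convert to linear:
  10^(73.3/10) = 21379620.895
  10^(70.3/10) = 10715193.0524
Difference: 21379620.895 - 10715193.0524 = 10664427.8426
L_source = 10 * log10(10664427.8426) = 70.28

70.28 dB


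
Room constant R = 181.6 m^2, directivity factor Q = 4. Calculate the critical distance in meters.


Given values:
  R = 181.6 m^2, Q = 4
Formula: d_c = 0.141 * sqrt(Q * R)
Compute Q * R = 4 * 181.6 = 726.4
Compute sqrt(726.4) = 26.9518
d_c = 0.141 * 26.9518 = 3.8

3.8 m


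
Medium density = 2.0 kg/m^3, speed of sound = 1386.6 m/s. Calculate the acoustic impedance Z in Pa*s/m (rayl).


Given values:
  rho = 2.0 kg/m^3
  c = 1386.6 m/s
Formula: Z = rho * c
Z = 2.0 * 1386.6
Z = 2773.2

2773.2 rayl


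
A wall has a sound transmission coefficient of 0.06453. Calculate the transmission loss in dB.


Given values:
  tau = 0.06453
Formula: TL = 10 * log10(1 / tau)
Compute 1 / tau = 1 / 0.06453 = 15.4967
Compute log10(15.4967) = 1.190239
TL = 10 * 1.190239 = 11.9

11.9 dB


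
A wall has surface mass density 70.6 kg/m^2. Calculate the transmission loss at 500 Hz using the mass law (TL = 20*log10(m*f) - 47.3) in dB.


Given values:
  m = 70.6 kg/m^2, f = 500 Hz
Formula: TL = 20 * log10(m * f) - 47.3
Compute m * f = 70.6 * 500 = 35300.0
Compute log10(35300.0) = 4.547775
Compute 20 * 4.547775 = 90.9555
TL = 90.9555 - 47.3 = 43.66

43.66 dB


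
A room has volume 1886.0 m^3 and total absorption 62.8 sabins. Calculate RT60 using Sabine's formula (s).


Given values:
  V = 1886.0 m^3
  A = 62.8 sabins
Formula: RT60 = 0.161 * V / A
Numerator: 0.161 * 1886.0 = 303.646
RT60 = 303.646 / 62.8 = 4.835

4.835 s


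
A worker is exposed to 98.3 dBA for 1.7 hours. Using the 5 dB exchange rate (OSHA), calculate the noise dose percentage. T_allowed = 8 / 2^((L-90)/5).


Given values:
  L = 98.3 dBA, T = 1.7 hours
Formula: T_allowed = 8 / 2^((L - 90) / 5)
Compute exponent: (98.3 - 90) / 5 = 1.66
Compute 2^(1.66) = 3.160165
T_allowed = 8 / 3.160165 = 2.531513 hours
Dose = (T / T_allowed) * 100
Dose = (1.7 / 2.531513) * 100 = 67.15

67.15 %


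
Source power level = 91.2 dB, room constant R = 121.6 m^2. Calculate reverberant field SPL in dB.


Given values:
  Lw = 91.2 dB, R = 121.6 m^2
Formula: SPL = Lw + 10 * log10(4 / R)
Compute 4 / R = 4 / 121.6 = 0.032895
Compute 10 * log10(0.032895) = -14.8287
SPL = 91.2 + (-14.8287) = 76.37

76.37 dB


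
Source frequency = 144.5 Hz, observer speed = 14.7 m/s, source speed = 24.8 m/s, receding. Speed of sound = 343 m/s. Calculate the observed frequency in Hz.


Given values:
  f_s = 144.5 Hz, v_o = 14.7 m/s, v_s = 24.8 m/s
  Direction: receding
Formula: f_o = f_s * (c - v_o) / (c + v_s)
Numerator: c - v_o = 343 - 14.7 = 328.3
Denominator: c + v_s = 343 + 24.8 = 367.8
f_o = 144.5 * 328.3 / 367.8 = 128.98

128.98 Hz


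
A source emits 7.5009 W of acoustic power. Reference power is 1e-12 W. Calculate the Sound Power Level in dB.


Given values:
  W = 7.5009 W
  W_ref = 1e-12 W
Formula: SWL = 10 * log10(W / W_ref)
Compute ratio: W / W_ref = 7500900000000
Compute log10: log10(7500900000000) = 12.875113
Multiply: SWL = 10 * 12.875113 = 128.75

128.75 dB


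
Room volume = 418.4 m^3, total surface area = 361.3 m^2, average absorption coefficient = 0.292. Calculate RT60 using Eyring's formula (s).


Given values:
  V = 418.4 m^3, S = 361.3 m^2, alpha = 0.292
Formula: RT60 = 0.161 * V / (-S * ln(1 - alpha))
Compute ln(1 - 0.292) = ln(0.708) = -0.345311
Denominator: -361.3 * -0.345311 = 124.7609
Numerator: 0.161 * 418.4 = 67.3624
RT60 = 67.3624 / 124.7609 = 0.54

0.54 s


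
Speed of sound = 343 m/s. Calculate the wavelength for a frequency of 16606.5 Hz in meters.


Given values:
  c = 343 m/s, f = 16606.5 Hz
Formula: lambda = c / f
lambda = 343 / 16606.5
lambda = 0.0207

0.0207 m


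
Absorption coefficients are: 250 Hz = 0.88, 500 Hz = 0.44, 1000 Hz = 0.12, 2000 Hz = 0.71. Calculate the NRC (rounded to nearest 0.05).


Given values:
  a_250 = 0.88, a_500 = 0.44
  a_1000 = 0.12, a_2000 = 0.71
Formula: NRC = (a250 + a500 + a1000 + a2000) / 4
Sum = 0.88 + 0.44 + 0.12 + 0.71 = 2.15
NRC = 2.15 / 4 = 0.5375
Rounded to nearest 0.05: 0.55

0.55


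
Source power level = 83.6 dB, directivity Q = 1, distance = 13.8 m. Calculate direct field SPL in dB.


Given values:
  Lw = 83.6 dB, Q = 1, r = 13.8 m
Formula: SPL = Lw + 10 * log10(Q / (4 * pi * r^2))
Compute 4 * pi * r^2 = 4 * pi * 13.8^2 = 2393.1396
Compute Q / denom = 1 / 2393.1396 = 0.00041786
Compute 10 * log10(0.00041786) = -33.7897
SPL = 83.6 + (-33.7897) = 49.81

49.81 dB


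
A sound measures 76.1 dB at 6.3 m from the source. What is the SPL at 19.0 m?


Given values:
  SPL1 = 76.1 dB, r1 = 6.3 m, r2 = 19.0 m
Formula: SPL2 = SPL1 - 20 * log10(r2 / r1)
Compute ratio: r2 / r1 = 19.0 / 6.3 = 3.0159
Compute log10: log10(3.0159) = 0.479417
Compute drop: 20 * 0.479417 = 9.5883
SPL2 = 76.1 - 9.5883 = 66.51

66.51 dB


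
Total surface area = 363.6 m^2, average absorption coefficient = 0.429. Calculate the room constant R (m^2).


Given values:
  S = 363.6 m^2, alpha = 0.429
Formula: R = S * alpha / (1 - alpha)
Numerator: 363.6 * 0.429 = 155.9844
Denominator: 1 - 0.429 = 0.571
R = 155.9844 / 0.571 = 273.18

273.18 m^2


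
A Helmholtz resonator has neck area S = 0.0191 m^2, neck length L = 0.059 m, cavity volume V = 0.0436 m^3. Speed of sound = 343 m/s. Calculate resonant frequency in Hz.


Given values:
  S = 0.0191 m^2, L = 0.059 m, V = 0.0436 m^3, c = 343 m/s
Formula: f = (c / (2*pi)) * sqrt(S / (V * L))
Compute V * L = 0.0436 * 0.059 = 0.0025724
Compute S / (V * L) = 0.0191 / 0.0025724 = 7.425
Compute sqrt(7.425) = 2.724885
Compute c / (2*pi) = 343 / 6.283185 = 54.590148
f = 54.590148 * 2.724885 = 148.75

148.75 Hz


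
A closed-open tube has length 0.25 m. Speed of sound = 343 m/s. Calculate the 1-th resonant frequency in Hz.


Given values:
  Tube type: closed-open, L = 0.25 m, c = 343 m/s, n = 1
Formula: f_n = (2n - 1) * c / (4 * L)
Compute 2n - 1 = 2*1 - 1 = 1
Compute 4 * L = 4 * 0.25 = 1.0
f = 1 * 343 / 1.0
f = 343.0

343.0 Hz


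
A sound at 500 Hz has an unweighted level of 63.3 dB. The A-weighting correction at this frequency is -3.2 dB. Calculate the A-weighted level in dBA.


Given values:
  SPL = 63.3 dB
  A-weighting at 500 Hz = -3.2 dB
Formula: L_A = SPL + A_weight
L_A = 63.3 + (-3.2)
L_A = 60.1

60.1 dBA


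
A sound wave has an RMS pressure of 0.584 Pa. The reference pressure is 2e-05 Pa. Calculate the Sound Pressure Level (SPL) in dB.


Given values:
  p = 0.584 Pa
  p_ref = 2e-05 Pa
Formula: SPL = 20 * log10(p / p_ref)
Compute ratio: p / p_ref = 0.584 / 2e-05 = 29200
Compute log10: log10(29200) = 4.465383
Multiply: SPL = 20 * 4.465383 = 89.31

89.31 dB


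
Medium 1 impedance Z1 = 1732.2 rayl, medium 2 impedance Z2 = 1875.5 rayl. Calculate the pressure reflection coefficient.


Given values:
  Z1 = 1732.2 rayl, Z2 = 1875.5 rayl
Formula: R = (Z2 - Z1) / (Z2 + Z1)
Numerator: Z2 - Z1 = 1875.5 - 1732.2 = 143.3
Denominator: Z2 + Z1 = 1875.5 + 1732.2 = 3607.7
R = 143.3 / 3607.7 = 0.0397

0.0397


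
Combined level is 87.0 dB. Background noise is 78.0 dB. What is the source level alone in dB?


Given values:
  L_total = 87.0 dB, L_bg = 78.0 dB
Formula: L_source = 10 * log10(10^(L_total/10) - 10^(L_bg/10))
Convert to linear:
  10^(87.0/10) = 501187233.6273
  10^(78.0/10) = 63095734.448
Difference: 501187233.6273 - 63095734.448 = 438091499.1793
L_source = 10 * log10(438091499.1793) = 86.42

86.42 dB


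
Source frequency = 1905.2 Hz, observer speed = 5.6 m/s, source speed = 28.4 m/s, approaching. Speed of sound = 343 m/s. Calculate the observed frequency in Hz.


Given values:
  f_s = 1905.2 Hz, v_o = 5.6 m/s, v_s = 28.4 m/s
  Direction: approaching
Formula: f_o = f_s * (c + v_o) / (c - v_s)
Numerator: c + v_o = 343 + 5.6 = 348.6
Denominator: c - v_s = 343 - 28.4 = 314.6
f_o = 1905.2 * 348.6 / 314.6 = 2111.1

2111.1 Hz


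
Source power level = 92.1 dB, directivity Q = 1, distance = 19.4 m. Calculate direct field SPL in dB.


Given values:
  Lw = 92.1 dB, Q = 1, r = 19.4 m
Formula: SPL = Lw + 10 * log10(Q / (4 * pi * r^2))
Compute 4 * pi * r^2 = 4 * pi * 19.4^2 = 4729.4792
Compute Q / denom = 1 / 4729.4792 = 0.00021144
Compute 10 * log10(0.00021144) = -36.7481
SPL = 92.1 + (-36.7481) = 55.35

55.35 dB


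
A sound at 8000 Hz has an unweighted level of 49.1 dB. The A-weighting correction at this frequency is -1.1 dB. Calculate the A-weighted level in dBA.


Given values:
  SPL = 49.1 dB
  A-weighting at 8000 Hz = -1.1 dB
Formula: L_A = SPL + A_weight
L_A = 49.1 + (-1.1)
L_A = 48.0

48.0 dBA


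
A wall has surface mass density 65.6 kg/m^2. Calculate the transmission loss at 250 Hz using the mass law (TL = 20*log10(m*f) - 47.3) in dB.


Given values:
  m = 65.6 kg/m^2, f = 250 Hz
Formula: TL = 20 * log10(m * f) - 47.3
Compute m * f = 65.6 * 250 = 16400.0
Compute log10(16400.0) = 4.214844
Compute 20 * 4.214844 = 84.2969
TL = 84.2969 - 47.3 = 37.0

37.0 dB


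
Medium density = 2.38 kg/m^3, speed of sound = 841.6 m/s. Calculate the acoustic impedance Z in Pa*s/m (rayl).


Given values:
  rho = 2.38 kg/m^3
  c = 841.6 m/s
Formula: Z = rho * c
Z = 2.38 * 841.6
Z = 2003.01

2003.01 rayl


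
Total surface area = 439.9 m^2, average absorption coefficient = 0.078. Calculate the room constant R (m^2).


Given values:
  S = 439.9 m^2, alpha = 0.078
Formula: R = S * alpha / (1 - alpha)
Numerator: 439.9 * 0.078 = 34.3122
Denominator: 1 - 0.078 = 0.922
R = 34.3122 / 0.922 = 37.21

37.21 m^2


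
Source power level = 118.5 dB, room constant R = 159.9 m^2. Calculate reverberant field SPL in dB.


Given values:
  Lw = 118.5 dB, R = 159.9 m^2
Formula: SPL = Lw + 10 * log10(4 / R)
Compute 4 / R = 4 / 159.9 = 0.025016
Compute 10 * log10(0.025016) = -16.0178
SPL = 118.5 + (-16.0178) = 102.48

102.48 dB


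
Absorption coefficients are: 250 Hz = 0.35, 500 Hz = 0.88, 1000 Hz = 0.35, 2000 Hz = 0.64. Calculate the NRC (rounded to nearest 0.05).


Given values:
  a_250 = 0.35, a_500 = 0.88
  a_1000 = 0.35, a_2000 = 0.64
Formula: NRC = (a250 + a500 + a1000 + a2000) / 4
Sum = 0.35 + 0.88 + 0.35 + 0.64 = 2.22
NRC = 2.22 / 4 = 0.555
Rounded to nearest 0.05: 0.55

0.55


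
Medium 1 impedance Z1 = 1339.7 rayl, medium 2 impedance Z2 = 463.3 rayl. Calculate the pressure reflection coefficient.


Given values:
  Z1 = 1339.7 rayl, Z2 = 463.3 rayl
Formula: R = (Z2 - Z1) / (Z2 + Z1)
Numerator: Z2 - Z1 = 463.3 - 1339.7 = -876.4
Denominator: Z2 + Z1 = 463.3 + 1339.7 = 1803.0
R = -876.4 / 1803.0 = -0.4861

-0.4861


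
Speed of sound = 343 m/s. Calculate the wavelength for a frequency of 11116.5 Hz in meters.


Given values:
  c = 343 m/s, f = 11116.5 Hz
Formula: lambda = c / f
lambda = 343 / 11116.5
lambda = 0.0309

0.0309 m


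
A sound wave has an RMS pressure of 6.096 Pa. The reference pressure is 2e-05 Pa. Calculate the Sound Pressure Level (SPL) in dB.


Given values:
  p = 6.096 Pa
  p_ref = 2e-05 Pa
Formula: SPL = 20 * log10(p / p_ref)
Compute ratio: p / p_ref = 6.096 / 2e-05 = 304800
Compute log10: log10(304800) = 5.484015
Multiply: SPL = 20 * 5.484015 = 109.68

109.68 dB


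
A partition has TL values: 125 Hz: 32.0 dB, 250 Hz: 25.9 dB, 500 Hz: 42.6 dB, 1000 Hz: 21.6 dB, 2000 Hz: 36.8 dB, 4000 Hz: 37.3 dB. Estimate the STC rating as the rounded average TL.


Given TL values at each frequency:
  125 Hz: 32.0 dB
  250 Hz: 25.9 dB
  500 Hz: 42.6 dB
  1000 Hz: 21.6 dB
  2000 Hz: 36.8 dB
  4000 Hz: 37.3 dB
Formula: STC ~ round(average of TL values)
Sum = 32.0 + 25.9 + 42.6 + 21.6 + 36.8 + 37.3 = 196.2
Average = 196.2 / 6 = 32.7
Rounded: 33

33


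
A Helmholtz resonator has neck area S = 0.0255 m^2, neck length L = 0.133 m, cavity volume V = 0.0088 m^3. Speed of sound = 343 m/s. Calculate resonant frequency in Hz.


Given values:
  S = 0.0255 m^2, L = 0.133 m, V = 0.0088 m^3, c = 343 m/s
Formula: f = (c / (2*pi)) * sqrt(S / (V * L))
Compute V * L = 0.0088 * 0.133 = 0.0011704
Compute S / (V * L) = 0.0255 / 0.0011704 = 21.7874
Compute sqrt(21.7874) = 4.667698
Compute c / (2*pi) = 343 / 6.283185 = 54.590148
f = 54.590148 * 4.667698 = 254.81

254.81 Hz


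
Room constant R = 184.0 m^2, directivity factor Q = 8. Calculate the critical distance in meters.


Given values:
  R = 184.0 m^2, Q = 8
Formula: d_c = 0.141 * sqrt(Q * R)
Compute Q * R = 8 * 184.0 = 1472.0
Compute sqrt(1472.0) = 38.3667
d_c = 0.141 * 38.3667 = 5.41

5.41 m


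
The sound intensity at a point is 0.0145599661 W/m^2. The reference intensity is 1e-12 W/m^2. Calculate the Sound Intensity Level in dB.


Given values:
  I = 0.0145599661 W/m^2
  I_ref = 1e-12 W/m^2
Formula: SIL = 10 * log10(I / I_ref)
Compute ratio: I / I_ref = 14559966100
Compute log10: log10(14559966100) = 10.16316
Multiply: SIL = 10 * 10.16316 = 101.63

101.63 dB


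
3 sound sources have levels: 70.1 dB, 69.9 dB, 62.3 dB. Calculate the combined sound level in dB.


Formula: L_total = 10 * log10( sum(10^(Li/10)) )
  Source 1: 10^(70.1/10) = 10232929.9228
  Source 2: 10^(69.9/10) = 9772372.2096
  Source 3: 10^(62.3/10) = 1698243.6525
Sum of linear values = 21703545.7849
L_total = 10 * log10(21703545.7849) = 73.37

73.37 dB


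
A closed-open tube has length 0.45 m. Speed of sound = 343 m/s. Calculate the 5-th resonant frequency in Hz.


Given values:
  Tube type: closed-open, L = 0.45 m, c = 343 m/s, n = 5
Formula: f_n = (2n - 1) * c / (4 * L)
Compute 2n - 1 = 2*5 - 1 = 9
Compute 4 * L = 4 * 0.45 = 1.8
f = 9 * 343 / 1.8
f = 1715.0

1715.0 Hz


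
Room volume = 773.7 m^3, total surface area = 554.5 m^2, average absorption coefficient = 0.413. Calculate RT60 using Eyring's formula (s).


Given values:
  V = 773.7 m^3, S = 554.5 m^2, alpha = 0.413
Formula: RT60 = 0.161 * V / (-S * ln(1 - alpha))
Compute ln(1 - 0.413) = ln(0.587) = -0.53273
Denominator: -554.5 * -0.53273 = 295.3988
Numerator: 0.161 * 773.7 = 124.5657
RT60 = 124.5657 / 295.3988 = 0.422

0.422 s


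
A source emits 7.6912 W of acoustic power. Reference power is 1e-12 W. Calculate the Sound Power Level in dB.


Given values:
  W = 7.6912 W
  W_ref = 1e-12 W
Formula: SWL = 10 * log10(W / W_ref)
Compute ratio: W / W_ref = 7691200000000
Compute log10: log10(7691200000000) = 12.885994
Multiply: SWL = 10 * 12.885994 = 128.86

128.86 dB


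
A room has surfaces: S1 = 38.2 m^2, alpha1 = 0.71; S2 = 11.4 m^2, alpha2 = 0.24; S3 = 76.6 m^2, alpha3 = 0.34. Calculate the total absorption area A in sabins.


Given surfaces:
  Surface 1: 38.2 * 0.71 = 27.122
  Surface 2: 11.4 * 0.24 = 2.736
  Surface 3: 76.6 * 0.34 = 26.044
Formula: A = sum(Si * alpha_i)
A = 27.122 + 2.736 + 26.044
A = 55.9

55.9 sabins


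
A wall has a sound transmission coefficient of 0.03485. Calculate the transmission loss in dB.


Given values:
  tau = 0.03485
Formula: TL = 10 * log10(1 / tau)
Compute 1 / tau = 1 / 0.03485 = 28.6944
Compute log10(28.6944) = 1.457797
TL = 10 * 1.457797 = 14.58

14.58 dB


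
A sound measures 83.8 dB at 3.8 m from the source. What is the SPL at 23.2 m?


Given values:
  SPL1 = 83.8 dB, r1 = 3.8 m, r2 = 23.2 m
Formula: SPL2 = SPL1 - 20 * log10(r2 / r1)
Compute ratio: r2 / r1 = 23.2 / 3.8 = 6.1053
Compute log10: log10(6.1053) = 0.785707
Compute drop: 20 * 0.785707 = 15.7141
SPL2 = 83.8 - 15.7141 = 68.09

68.09 dB


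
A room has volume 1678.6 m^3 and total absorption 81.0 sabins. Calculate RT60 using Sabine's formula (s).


Given values:
  V = 1678.6 m^3
  A = 81.0 sabins
Formula: RT60 = 0.161 * V / A
Numerator: 0.161 * 1678.6 = 270.2546
RT60 = 270.2546 / 81.0 = 3.336

3.336 s


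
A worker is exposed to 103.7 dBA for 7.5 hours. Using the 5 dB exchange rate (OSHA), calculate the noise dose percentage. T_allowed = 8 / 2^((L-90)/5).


Given values:
  L = 103.7 dBA, T = 7.5 hours
Formula: T_allowed = 8 / 2^((L - 90) / 5)
Compute exponent: (103.7 - 90) / 5 = 2.74
Compute 2^(2.74) = 6.680703
T_allowed = 8 / 6.680703 = 1.197479 hours
Dose = (T / T_allowed) * 100
Dose = (7.5 / 1.197479) * 100 = 626.32

626.32 %


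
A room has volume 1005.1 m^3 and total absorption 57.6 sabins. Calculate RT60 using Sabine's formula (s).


Given values:
  V = 1005.1 m^3
  A = 57.6 sabins
Formula: RT60 = 0.161 * V / A
Numerator: 0.161 * 1005.1 = 161.8211
RT60 = 161.8211 / 57.6 = 2.809

2.809 s


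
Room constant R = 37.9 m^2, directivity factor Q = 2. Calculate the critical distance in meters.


Given values:
  R = 37.9 m^2, Q = 2
Formula: d_c = 0.141 * sqrt(Q * R)
Compute Q * R = 2 * 37.9 = 75.8
Compute sqrt(75.8) = 8.7063
d_c = 0.141 * 8.7063 = 1.228

1.228 m


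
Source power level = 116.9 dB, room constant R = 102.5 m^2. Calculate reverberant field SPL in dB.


Given values:
  Lw = 116.9 dB, R = 102.5 m^2
Formula: SPL = Lw + 10 * log10(4 / R)
Compute 4 / R = 4 / 102.5 = 0.039024
Compute 10 * log10(0.039024) = -14.0867
SPL = 116.9 + (-14.0867) = 102.81

102.81 dB


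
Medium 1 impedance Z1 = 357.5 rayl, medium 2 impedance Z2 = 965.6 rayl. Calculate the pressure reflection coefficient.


Given values:
  Z1 = 357.5 rayl, Z2 = 965.6 rayl
Formula: R = (Z2 - Z1) / (Z2 + Z1)
Numerator: Z2 - Z1 = 965.6 - 357.5 = 608.1
Denominator: Z2 + Z1 = 965.6 + 357.5 = 1323.1
R = 608.1 / 1323.1 = 0.4596

0.4596


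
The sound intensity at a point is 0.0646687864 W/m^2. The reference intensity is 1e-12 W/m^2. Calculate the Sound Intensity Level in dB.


Given values:
  I = 0.0646687864 W/m^2
  I_ref = 1e-12 W/m^2
Formula: SIL = 10 * log10(I / I_ref)
Compute ratio: I / I_ref = 64668786400
Compute log10: log10(64668786400) = 10.810695
Multiply: SIL = 10 * 10.810695 = 108.11

108.11 dB


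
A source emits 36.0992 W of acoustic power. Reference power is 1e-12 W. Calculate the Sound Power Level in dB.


Given values:
  W = 36.0992 W
  W_ref = 1e-12 W
Formula: SWL = 10 * log10(W / W_ref)
Compute ratio: W / W_ref = 36099200000000
Compute log10: log10(36099200000000) = 13.557498
Multiply: SWL = 10 * 13.557498 = 135.57

135.57 dB


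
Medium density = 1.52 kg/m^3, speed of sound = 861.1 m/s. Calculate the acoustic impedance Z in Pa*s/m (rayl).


Given values:
  rho = 1.52 kg/m^3
  c = 861.1 m/s
Formula: Z = rho * c
Z = 1.52 * 861.1
Z = 1308.87

1308.87 rayl


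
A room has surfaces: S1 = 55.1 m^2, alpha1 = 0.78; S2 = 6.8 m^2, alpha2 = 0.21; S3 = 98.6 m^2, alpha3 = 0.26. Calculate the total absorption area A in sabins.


Given surfaces:
  Surface 1: 55.1 * 0.78 = 42.978
  Surface 2: 6.8 * 0.21 = 1.428
  Surface 3: 98.6 * 0.26 = 25.636
Formula: A = sum(Si * alpha_i)
A = 42.978 + 1.428 + 25.636
A = 70.04

70.04 sabins


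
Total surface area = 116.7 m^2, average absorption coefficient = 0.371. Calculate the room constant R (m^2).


Given values:
  S = 116.7 m^2, alpha = 0.371
Formula: R = S * alpha / (1 - alpha)
Numerator: 116.7 * 0.371 = 43.2957
Denominator: 1 - 0.371 = 0.629
R = 43.2957 / 0.629 = 68.83

68.83 m^2


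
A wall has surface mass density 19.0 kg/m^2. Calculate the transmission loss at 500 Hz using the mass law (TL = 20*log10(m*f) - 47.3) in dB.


Given values:
  m = 19.0 kg/m^2, f = 500 Hz
Formula: TL = 20 * log10(m * f) - 47.3
Compute m * f = 19.0 * 500 = 9500.0
Compute log10(9500.0) = 3.977724
Compute 20 * 3.977724 = 79.5545
TL = 79.5545 - 47.3 = 32.25

32.25 dB


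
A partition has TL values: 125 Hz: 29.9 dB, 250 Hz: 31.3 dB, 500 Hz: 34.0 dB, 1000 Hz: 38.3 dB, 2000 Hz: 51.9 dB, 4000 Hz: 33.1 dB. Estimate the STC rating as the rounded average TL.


Given TL values at each frequency:
  125 Hz: 29.9 dB
  250 Hz: 31.3 dB
  500 Hz: 34.0 dB
  1000 Hz: 38.3 dB
  2000 Hz: 51.9 dB
  4000 Hz: 33.1 dB
Formula: STC ~ round(average of TL values)
Sum = 29.9 + 31.3 + 34.0 + 38.3 + 51.9 + 33.1 = 218.5
Average = 218.5 / 6 = 36.42
Rounded: 36

36


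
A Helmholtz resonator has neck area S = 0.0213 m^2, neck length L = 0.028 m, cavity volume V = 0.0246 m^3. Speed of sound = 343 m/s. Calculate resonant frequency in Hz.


Given values:
  S = 0.0213 m^2, L = 0.028 m, V = 0.0246 m^3, c = 343 m/s
Formula: f = (c / (2*pi)) * sqrt(S / (V * L))
Compute V * L = 0.0246 * 0.028 = 0.0006888
Compute S / (V * L) = 0.0213 / 0.0006888 = 30.9233
Compute sqrt(30.9233) = 5.560872
Compute c / (2*pi) = 343 / 6.283185 = 54.590148
f = 54.590148 * 5.560872 = 303.57

303.57 Hz
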